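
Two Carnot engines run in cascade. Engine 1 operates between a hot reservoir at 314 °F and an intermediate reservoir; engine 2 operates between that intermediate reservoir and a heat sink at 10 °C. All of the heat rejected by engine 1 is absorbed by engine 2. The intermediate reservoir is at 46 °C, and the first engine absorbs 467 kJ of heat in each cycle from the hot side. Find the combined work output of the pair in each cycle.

T_H = 314 °F → (314 − 32) × 5/9 = 156.67 °C = 429.82 K.
T_C = 10 °C → 10 + 273.15 = 283.15 K.
Two reversible stages in series are equivalent to a single Carnot engine between T_H and T_C, so η_total = 1 − T_C/T_H = 1 − 283.15/429.82 = 0.3412.
W_total = η_total · Q_H = 0.3412 × 467 = 159 kJ.

W_total ≈ 159 kJ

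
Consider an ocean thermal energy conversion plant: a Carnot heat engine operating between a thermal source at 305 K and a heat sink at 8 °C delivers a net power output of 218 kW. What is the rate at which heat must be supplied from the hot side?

T_C = 8 °C → 8 + 273.15 = 281.15 K.
For a reversible engine, η = 1 − T_C/T_H = 1 − 281.15/305.00 = 0.0782.
Q_H = W/η = 218/0.0782 = 2790 kW.

Q̇_H ≈ 2790 kW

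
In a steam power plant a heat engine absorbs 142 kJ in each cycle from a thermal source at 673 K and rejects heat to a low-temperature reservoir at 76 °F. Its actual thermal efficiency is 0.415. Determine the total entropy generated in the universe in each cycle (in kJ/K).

ΔS_univ ≈ 0.0681 kJ/K

T_C = 76 °F → (76 − 32) × 5/9 = 24.44 °C = 297.59 K.
W = η·Q_H = 0.415 × 142 = 58.93 kJ, so Q_C = Q_H − W = 83.07 kJ.
Entropy balance on the reservoirs: −Q_H/T_H = -0.2110 kJ/K, +Q_C/T_C = 0.2791 kJ/K.
ΔS_univ = −Q_H/T_H + Q_C/T_C = 0.0681 kJ/K (> 0, since η = 0.415 < η_Carnot = 0.558).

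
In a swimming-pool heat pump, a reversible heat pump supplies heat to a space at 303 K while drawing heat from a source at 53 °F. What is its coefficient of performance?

COP_HP ≈ 16.7

T_C = 53 °F → (53 − 32) × 5/9 = 11.67 °C = 284.82 K.
The Carnot heat-pump COP is COP_HP = T_H/(T_H − T_C) = 303.00/(303.00 − 284.82) = 16.7.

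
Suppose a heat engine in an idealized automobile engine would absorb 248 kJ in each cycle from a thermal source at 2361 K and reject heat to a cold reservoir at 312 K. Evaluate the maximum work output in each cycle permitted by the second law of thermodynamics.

By the Carnot theorem, η_max = 1 − T_C/T_H = 1 − 312.00/2361.00 = 0.8679.
W_max = η_max · Q_H = 0.8679 × 248 = 215 kJ.

W_max ≈ 215 kJ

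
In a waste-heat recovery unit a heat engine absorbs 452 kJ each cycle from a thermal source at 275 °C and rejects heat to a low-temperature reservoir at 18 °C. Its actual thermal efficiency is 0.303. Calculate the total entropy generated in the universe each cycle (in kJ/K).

ΔS_univ ≈ 0.2575 kJ/K

T_H = 275 °C → 275 + 273.15 = 548.15 K.
T_C = 18 °C → 18 + 273.15 = 291.15 K.
W = η·Q_H = 0.303 × 452 = 137.0 kJ, so Q_C = Q_H − W = 315.0 kJ.
Entropy balance on the reservoirs: −Q_H/T_H = -0.8246 kJ/K, +Q_C/T_C = 1.082 kJ/K.
ΔS_univ = −Q_H/T_H + Q_C/T_C = 0.2575 kJ/K (> 0, since η = 0.303 < η_Carnot = 0.469).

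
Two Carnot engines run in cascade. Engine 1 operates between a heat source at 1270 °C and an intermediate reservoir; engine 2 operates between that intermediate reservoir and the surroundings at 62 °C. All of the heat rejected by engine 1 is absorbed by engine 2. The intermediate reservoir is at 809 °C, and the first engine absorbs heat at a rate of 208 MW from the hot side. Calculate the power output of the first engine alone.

T_H = 1270 °C → 1270 + 273.15 = 1543.15 K.
T_C = 62 °C → 62 + 273.15 = 335.15 K.
T_m = 809 °C → 809 + 273.15 = 1082.15 K.
First-stage efficiency η₁ = 1 − T_m/T_H = 1 − 1082.15/1543.15 = 0.2987.
W₁ = η₁·Q_H = 0.2987 × 208 = 62.1 MW.

Ẇ₁ ≈ 62.1 MW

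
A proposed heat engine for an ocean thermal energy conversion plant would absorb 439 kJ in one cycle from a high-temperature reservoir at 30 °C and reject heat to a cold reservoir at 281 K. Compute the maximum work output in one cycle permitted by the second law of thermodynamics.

W_max ≈ 32.1 kJ

T_H = 30 °C → 30 + 273.15 = 303.15 K.
By the Carnot theorem, η_max = 1 − T_C/T_H = 1 − 281.00/303.15 = 0.0731.
W_max = η_max · Q_H = 0.0731 × 439 = 32.1 kJ.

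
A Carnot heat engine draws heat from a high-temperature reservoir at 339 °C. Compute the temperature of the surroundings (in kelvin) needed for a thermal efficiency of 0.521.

T_C ≈ 293.2 K

T_H = 339 °C → 339 + 273.15 = 612.15 K.
From η = 1 − T_C/T_H, T_C = T_H·(1 − η) = 612.15 × (1 − 0.521) = 293.2 K.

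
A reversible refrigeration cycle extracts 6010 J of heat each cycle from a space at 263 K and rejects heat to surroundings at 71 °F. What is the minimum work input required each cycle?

W_in ≈ 727 J

T_H = 71 °F → (71 − 32) × 5/9 = 21.67 °C = 294.82 K.
COP_R = T_C/(T_H − T_C) = 263.00/31.82 = 8.2661.
W = Q_C/COP_R = 6010/8.2661 = 727 J.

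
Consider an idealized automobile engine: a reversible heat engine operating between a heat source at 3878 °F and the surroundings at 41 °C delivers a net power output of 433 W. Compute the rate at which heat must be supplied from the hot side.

Q̇_H ≈ 498 W

T_H = 3878 °F → (3878 − 32) × 5/9 = 2136.67 °C = 2409.82 K.
T_C = 41 °C → 41 + 273.15 = 314.15 K.
Since the cycle is reversible, η = 1 − T_C/T_H = 1 − 314.15/2409.82 = 0.8696.
Q_H = W/η = 433/0.8696 = 498 W.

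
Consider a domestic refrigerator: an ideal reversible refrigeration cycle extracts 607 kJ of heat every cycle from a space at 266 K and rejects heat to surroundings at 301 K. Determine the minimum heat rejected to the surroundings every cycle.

Q_H ≈ 687 kJ

For a reversible cycle Q_H/Q_C = T_H/T_C, so Q_H = Q_C·T_H/T_C = 607 × 301.00/266.00 = 687 kJ.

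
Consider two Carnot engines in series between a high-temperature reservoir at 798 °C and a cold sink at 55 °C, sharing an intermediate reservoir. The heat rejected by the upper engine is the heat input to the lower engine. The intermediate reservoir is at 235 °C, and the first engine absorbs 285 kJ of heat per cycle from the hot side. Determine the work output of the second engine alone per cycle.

W₂ ≈ 47.9 kJ

T_H = 798 °C → 798 + 273.15 = 1071.15 K.
T_C = 55 °C → 55 + 273.15 = 328.15 K.
T_m = 235 °C → 235 + 273.15 = 508.15 K.
Heat entering the second stage: Q_m = Q_H·(T_m/T_H) = 285 × 508.15/1071.15 = 135 kJ.
Second-stage efficiency η₂ = 1 − T_C/T_m = 1 − 328.15/508.15 = 0.3542, so W₂ = η₂·Q_m = 47.9 kJ.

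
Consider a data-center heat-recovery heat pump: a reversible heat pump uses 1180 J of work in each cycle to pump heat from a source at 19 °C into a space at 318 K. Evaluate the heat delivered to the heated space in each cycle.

Q_H ≈ 14500 J

T_C = 19 °C → 19 + 273.15 = 292.15 K.
Reversible heating COP: COP_HP = T_H/(T_H − T_C) = 318.00/25.85 = 12.3017.
Q_H = COP_HP · W = 12.3017 × 1180 = 14500 J.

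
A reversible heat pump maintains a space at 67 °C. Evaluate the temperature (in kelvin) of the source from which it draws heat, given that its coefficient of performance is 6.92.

T_H = 67 °C → 67 + 273.15 = 340.15 K.
COP_HP = T_H/(T_H − T_C) ⇒ T_C = T_H·(COP_HP − 1)/COP_HP = 340.15 × (6.92 − 1)/6.92 = 291 K.

T_C ≈ 291 K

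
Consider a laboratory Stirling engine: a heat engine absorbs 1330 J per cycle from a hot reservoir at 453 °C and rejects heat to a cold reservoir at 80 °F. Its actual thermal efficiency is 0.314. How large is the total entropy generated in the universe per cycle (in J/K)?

T_H = 453 °C → 453 + 273.15 = 726.15 K.
T_C = 80 °F → (80 − 32) × 5/9 = 26.67 °C = 299.82 K.
W = η·Q_H = 0.314 × 1330 = 417.6 J, so Q_C = Q_H − W = 912.4 J.
The hot reservoir loses entropy Q_H/T_H = 1330/726.15 = 1.832 J/K; the cold reservoir gains Q_C/T_C = 912.4/299.82 = 3.043 J/K.
ΔS_univ = −Q_H/T_H + Q_C/T_C = 1.21 J/K (> 0, since η = 0.314 < η_Carnot = 0.587).

ΔS_univ ≈ 1.21 J/K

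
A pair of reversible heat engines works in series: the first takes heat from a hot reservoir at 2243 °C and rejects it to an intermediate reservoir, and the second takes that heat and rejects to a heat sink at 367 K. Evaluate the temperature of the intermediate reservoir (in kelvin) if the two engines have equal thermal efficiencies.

T_H = 2243 °C → 2243 + 273.15 = 2516.15 K.
Equal efficiencies require 1 − T_m/T_H = 1 − T_C/T_m, i.e. T_m/T_H = T_C/T_m, so T_m = √(T_H·T_C) = √(2516.15 × 367.00) = 961.0 K.

T_m ≈ 961.0 K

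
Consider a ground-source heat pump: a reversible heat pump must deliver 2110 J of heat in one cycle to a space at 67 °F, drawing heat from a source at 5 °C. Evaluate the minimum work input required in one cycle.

W_in ≈ 104 J

T_H = 67 °F → (67 − 32) × 5/9 = 19.44 °C = 292.59 K.
T_C = 5 °C → 5 + 273.15 = 278.15 K.
COP_HP = T_H/(T_H − T_C) = 292.59/14.44 = 20.2565.
W = Q_H/COP_HP = 2110/20.2565 = 104 J.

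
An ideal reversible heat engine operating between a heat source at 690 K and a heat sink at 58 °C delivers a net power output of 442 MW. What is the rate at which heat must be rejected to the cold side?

T_C = 58 °C → 58 + 273.15 = 331.15 K.
For a reversible engine, η = 1 − T_C/T_H = 1 − 331.15/690.00 = 0.5201.
Since Q_C/Q_H = T_C/T_H and Q_H = W/η, Q_C = W·T_C/(T_H − T_C) = 442 × 331.15/358.85 = 407.9 MW.

Q̇_C ≈ 407.9 MW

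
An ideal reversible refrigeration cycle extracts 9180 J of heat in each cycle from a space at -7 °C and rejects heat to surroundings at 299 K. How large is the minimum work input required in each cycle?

W_in ≈ 1130 J

T_C = -7 °C → -7 + 273.15 = 266.15 K.
COP_R = T_C/(T_H − T_C) = 266.15/32.85 = 8.1020.
W = Q_C/COP_R = 9180/8.1020 = 1130 J.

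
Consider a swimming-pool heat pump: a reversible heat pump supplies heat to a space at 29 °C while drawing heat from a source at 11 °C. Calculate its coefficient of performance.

T_H = 29 °C → 29 + 273.15 = 302.15 K.
T_C = 11 °C → 11 + 273.15 = 284.15 K.
For a reversible heat pump, COP_HP = T_H/(T_H − T_C) = 302.15/(302.15 − 284.15) = 16.79.

COP_HP ≈ 16.79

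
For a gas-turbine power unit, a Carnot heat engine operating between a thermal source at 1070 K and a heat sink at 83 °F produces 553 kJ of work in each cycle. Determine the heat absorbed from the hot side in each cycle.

Q_H ≈ 770 kJ

T_C = 83 °F → (83 − 32) × 5/9 = 28.33 °C = 301.48 K.
For a reversible engine, η = 1 − T_C/T_H = 1 − 301.48/1070.00 = 0.7182.
Q_H = W/η = 553/0.7182 = 770 kJ.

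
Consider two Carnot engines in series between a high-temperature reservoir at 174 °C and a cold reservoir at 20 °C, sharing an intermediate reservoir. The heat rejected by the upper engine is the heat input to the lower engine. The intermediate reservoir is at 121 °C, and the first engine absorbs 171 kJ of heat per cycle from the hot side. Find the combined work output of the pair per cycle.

T_H = 174 °C → 174 + 273.15 = 447.15 K.
T_C = 20 °C → 20 + 273.15 = 293.15 K.
Two reversible stages in series are equivalent to a single Carnot engine between T_H and T_C, so η_total = 1 − T_C/T_H = 1 − 293.15/447.15 = 0.3444.
W_total = η_total · Q_H = 0.3444 × 171 = 58.9 kJ.

W_total ≈ 58.9 kJ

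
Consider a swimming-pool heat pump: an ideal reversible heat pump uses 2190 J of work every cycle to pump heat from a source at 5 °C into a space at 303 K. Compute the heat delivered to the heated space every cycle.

Q_H ≈ 26700 J

T_C = 5 °C → 5 + 273.15 = 278.15 K.
Reversible heating COP: COP_HP = T_H/(T_H − T_C) = 303.00/24.85 = 12.1932.
Q_H = COP_HP · W = 12.1932 × 2190 = 26700 J.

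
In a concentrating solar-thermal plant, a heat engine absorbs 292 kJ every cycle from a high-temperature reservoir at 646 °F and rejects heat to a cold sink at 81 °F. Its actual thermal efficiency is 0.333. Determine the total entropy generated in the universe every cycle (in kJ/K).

T_H = 646 °F → (646 − 32) × 5/9 = 341.11 °C = 614.26 K.
T_C = 81 °F → (81 − 32) × 5/9 = 27.22 °C = 300.37 K.
W = η·Q_H = 0.333 × 292 = 97.24 kJ, so Q_C = Q_H − W = 194.8 kJ.
The hot reservoir loses entropy Q_H/T_H = 292/614.26 = 0.4754 kJ/K; the cold reservoir gains Q_C/T_C = 194.8/300.37 = 0.6484 kJ/K.
ΔS_univ = −Q_H/T_H + Q_C/T_C = 0.173 kJ/K (> 0, since η = 0.333 < η_Carnot = 0.511).

ΔS_univ ≈ 0.173 kJ/K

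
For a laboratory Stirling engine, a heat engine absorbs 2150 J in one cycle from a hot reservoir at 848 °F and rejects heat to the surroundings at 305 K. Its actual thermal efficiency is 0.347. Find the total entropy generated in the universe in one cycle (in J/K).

T_H = 848 °F → (848 − 32) × 5/9 = 453.33 °C = 726.48 K.
W = η·Q_H = 0.347 × 2150 = 746.0 J, so Q_C = Q_H − W = 1404 J.
Entropy balance on the reservoirs: −Q_H/T_H = -2.959 J/K, +Q_C/T_C = 4.603 J/K.
ΔS_univ = −Q_H/T_H + Q_C/T_C = 1.64 J/K (> 0, since η = 0.347 < η_Carnot = 0.580).

ΔS_univ ≈ 1.64 J/K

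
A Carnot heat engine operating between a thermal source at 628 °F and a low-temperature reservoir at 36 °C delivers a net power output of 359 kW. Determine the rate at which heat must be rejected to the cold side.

T_H = 628 °F → (628 − 32) × 5/9 = 331.11 °C = 604.26 K.
T_C = 36 °C → 36 + 273.15 = 309.15 K.
For a reversible engine, η = 1 − T_C/T_H = 1 − 309.15/604.26 = 0.4884.
Since Q_C/Q_H = T_C/T_H and Q_H = W/η, Q_C = W·T_C/(T_H − T_C) = 359 × 309.15/295.11 = 376.1 kW.

Q̇_C ≈ 376.1 kW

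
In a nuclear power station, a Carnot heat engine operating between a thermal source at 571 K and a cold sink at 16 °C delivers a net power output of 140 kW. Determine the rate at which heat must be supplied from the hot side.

T_C = 16 °C → 16 + 273.15 = 289.15 K.
η_rev = 1 − T_C/T_H = 1 − 289.15/571.00 = 0.4936.
Q_H = W/η = 140/0.4936 = 283.6 kW.

Q̇_H ≈ 283.6 kW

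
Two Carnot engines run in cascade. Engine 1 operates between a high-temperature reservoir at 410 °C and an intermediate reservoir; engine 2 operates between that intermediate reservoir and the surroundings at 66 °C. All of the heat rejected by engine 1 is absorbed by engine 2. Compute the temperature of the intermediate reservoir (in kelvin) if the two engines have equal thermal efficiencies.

T_m ≈ 481 K

T_H = 410 °C → 410 + 273.15 = 683.15 K.
T_C = 66 °C → 66 + 273.15 = 339.15 K.
Equal efficiencies require 1 − T_m/T_H = 1 − T_C/T_m, i.e. T_m/T_H = T_C/T_m, so T_m = √(T_H·T_C) = √(683.15 × 339.15) = 481 K.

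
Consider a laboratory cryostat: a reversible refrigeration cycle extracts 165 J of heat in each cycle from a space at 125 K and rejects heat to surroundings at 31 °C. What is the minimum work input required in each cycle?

W_in ≈ 236.5 J

T_H = 31 °C → 31 + 273.15 = 304.15 K.
Carnot COP: COP_R = T_C/(T_H − T_C) = 125.00/179.15 = 0.6977.
W = Q_C/COP_R = 165/0.6977 = 236.5 J.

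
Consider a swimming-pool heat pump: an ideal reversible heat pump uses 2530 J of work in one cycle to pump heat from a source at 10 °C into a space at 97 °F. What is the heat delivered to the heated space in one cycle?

T_H = 97 °F → (97 − 32) × 5/9 = 36.11 °C = 309.26 K.
T_C = 10 °C → 10 + 273.15 = 283.15 K.
Reversible heating COP: COP_HP = T_H/(T_H − T_C) = 309.26/26.11 = 11.8440.
Q_H = COP_HP · W = 11.8440 × 2530 = 29970 J.

Q_H ≈ 29970 J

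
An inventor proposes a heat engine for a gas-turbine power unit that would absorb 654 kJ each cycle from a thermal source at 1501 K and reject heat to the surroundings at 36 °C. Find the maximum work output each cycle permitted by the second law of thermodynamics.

T_C = 36 °C → 36 + 273.15 = 309.15 K.
No engine can exceed the Carnot limit: η_max = 1 − T_C/T_H = 1 − 309.15/1501.00 = 0.7940.
W_max = η_max · Q_H = 0.7940 × 654 = 519.3 kJ.

W_max ≈ 519.3 kJ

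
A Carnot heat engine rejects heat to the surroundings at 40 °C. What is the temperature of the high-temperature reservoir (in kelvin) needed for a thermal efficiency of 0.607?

T_C = 40 °C → 40 + 273.15 = 313.15 K.
From η = 1 − T_C/T_H, solving for T_H gives T_H = T_C/(1 − η) = 313.15/(1 − 0.607) = 796.8 K.

T_H ≈ 796.8 K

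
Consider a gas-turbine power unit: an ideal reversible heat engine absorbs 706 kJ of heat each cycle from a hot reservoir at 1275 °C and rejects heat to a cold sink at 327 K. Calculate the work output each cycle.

W ≈ 556.9 kJ

T_H = 1275 °C → 1275 + 273.15 = 1548.15 K.
Since the cycle is reversible, η = 1 − T_C/T_H = 1 − 327.00/1548.15 = 0.7888.
W = η·Q_H = 0.7888 × 706 = 556.9 kJ.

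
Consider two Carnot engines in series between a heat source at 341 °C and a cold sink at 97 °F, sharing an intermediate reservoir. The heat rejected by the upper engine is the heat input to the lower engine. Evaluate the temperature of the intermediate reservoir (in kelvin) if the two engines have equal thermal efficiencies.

T_m ≈ 435.8 K

T_H = 341 °C → 341 + 273.15 = 614.15 K.
T_C = 97 °F → (97 − 32) × 5/9 = 36.11 °C = 309.26 K.
Equal efficiencies require 1 − T_m/T_H = 1 − T_C/T_m, i.e. T_m/T_H = T_C/T_m, so T_m = √(T_H·T_C) = √(614.15 × 309.26) = 435.8 K.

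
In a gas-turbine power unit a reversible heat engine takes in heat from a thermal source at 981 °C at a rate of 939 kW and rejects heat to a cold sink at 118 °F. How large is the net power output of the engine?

Ẇ ≈ 699 kW

T_H = 981 °C → 981 + 273.15 = 1254.15 K.
T_C = 118 °F → (118 − 32) × 5/9 = 47.78 °C = 320.93 K.
Since the cycle is reversible, η = 1 − T_C/T_H = 1 − 320.93/1254.15 = 0.7441.
W = η·Q_H = 0.7441 × 939 = 699 kW.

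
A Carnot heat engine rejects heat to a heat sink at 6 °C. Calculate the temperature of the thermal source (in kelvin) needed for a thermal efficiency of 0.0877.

T_C = 6 °C → 6 + 273.15 = 279.15 K.
From η = 1 − T_C/T_H, solving for T_H gives T_H = T_C/(1 − η) = 279.15/(1 − 0.0877) = 306 K.

T_H ≈ 306 K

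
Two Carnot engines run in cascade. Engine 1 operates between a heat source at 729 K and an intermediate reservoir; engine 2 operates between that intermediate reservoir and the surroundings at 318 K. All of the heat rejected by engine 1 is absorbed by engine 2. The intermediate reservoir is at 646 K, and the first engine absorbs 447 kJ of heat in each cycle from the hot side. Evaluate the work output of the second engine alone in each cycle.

Heat entering the second stage: Q_m = Q_H·(T_m/T_H) = 447 × 646.00/729.00 = 396 kJ.
Second-stage efficiency η₂ = 1 − T_C/T_m = 1 − 318.00/646.00 = 0.5077, so W₂ = η₂·Q_m = 201 kJ.

W₂ ≈ 201 kJ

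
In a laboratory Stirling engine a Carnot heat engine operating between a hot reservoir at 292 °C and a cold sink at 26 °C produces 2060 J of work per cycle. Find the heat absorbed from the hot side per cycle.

T_H = 292 °C → 292 + 273.15 = 565.15 K.
T_C = 26 °C → 26 + 273.15 = 299.15 K.
For a reversible engine, η = 1 − T_C/T_H = 1 − 299.15/565.15 = 0.4707.
Q_H = W/η = 2060/0.4707 = 4380 J.

Q_H ≈ 4380 J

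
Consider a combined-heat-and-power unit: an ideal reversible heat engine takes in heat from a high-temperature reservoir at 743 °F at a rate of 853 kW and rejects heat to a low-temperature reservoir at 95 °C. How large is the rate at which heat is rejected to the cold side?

Q̇_C ≈ 470 kW

T_H = 743 °F → (743 − 32) × 5/9 = 395.00 °C = 668.15 K.
T_C = 95 °C → 95 + 273.15 = 368.15 K.
Carnot efficiency: η = 1 − T_C/T_H = 1 − 368.15/668.15 = 0.4490.
For a reversible cycle Q_C/Q_H = T_C/T_H, so Q_C = 853 × 368.15/668.15 = 470 kW.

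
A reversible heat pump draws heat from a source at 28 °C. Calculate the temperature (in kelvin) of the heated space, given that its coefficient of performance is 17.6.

T_H ≈ 319.3 K

T_C = 28 °C → 28 + 273.15 = 301.15 K.
COP_HP = T_H/(T_H − T_C) ⇒ T_H = T_C·COP_HP/(COP_HP − 1) = 301.15 × 17.6/(17.6 − 1) = 319.3 K.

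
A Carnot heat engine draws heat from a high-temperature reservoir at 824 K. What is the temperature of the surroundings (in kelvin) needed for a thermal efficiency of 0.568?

T_C ≈ 356 K

From η = 1 − T_C/T_H, T_C = T_H·(1 − η) = 824.00 × (1 − 0.568) = 356 K.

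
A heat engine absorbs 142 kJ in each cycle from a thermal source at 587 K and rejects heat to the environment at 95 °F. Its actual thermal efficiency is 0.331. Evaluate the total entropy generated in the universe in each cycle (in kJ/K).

ΔS_univ ≈ 0.06638 kJ/K

T_C = 95 °F → (95 − 32) × 5/9 = 35.00 °C = 308.15 K.
W = η·Q_H = 0.331 × 142 = 47.00 kJ, so Q_C = Q_H − W = 95.00 kJ.
Entropy balance on the reservoirs: −Q_H/T_H = -0.2419 kJ/K, +Q_C/T_C = 0.3083 kJ/K.
ΔS_univ = −Q_H/T_H + Q_C/T_C = 0.06638 kJ/K (> 0, since η = 0.331 < η_Carnot = 0.475).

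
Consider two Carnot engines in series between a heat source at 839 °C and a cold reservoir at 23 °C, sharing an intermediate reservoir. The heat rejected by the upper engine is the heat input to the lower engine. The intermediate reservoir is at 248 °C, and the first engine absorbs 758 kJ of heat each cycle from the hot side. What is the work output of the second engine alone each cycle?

T_H = 839 °C → 839 + 273.15 = 1112.15 K.
T_C = 23 °C → 23 + 273.15 = 296.15 K.
T_m = 248 °C → 248 + 273.15 = 521.15 K.
Heat entering the second stage: Q_m = Q_H·(T_m/T_H) = 758 × 521.15/1112.15 = 355 kJ.
Second-stage efficiency η₂ = 1 − T_C/T_m = 1 − 296.15/521.15 = 0.4317, so W₂ = η₂·Q_m = 153 kJ.

W₂ ≈ 153 kJ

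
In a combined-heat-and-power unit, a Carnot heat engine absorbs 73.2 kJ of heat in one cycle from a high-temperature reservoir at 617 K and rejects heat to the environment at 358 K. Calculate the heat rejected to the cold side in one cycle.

The Carnot efficiency is η = 1 − T_C/T_H = 1 − 358.00/617.00 = 0.4198.
For a reversible cycle Q_C/Q_H = T_C/T_H, so Q_C = 73.2 × 358.00/617.00 = 42.5 kJ.

Q_C ≈ 42.5 kJ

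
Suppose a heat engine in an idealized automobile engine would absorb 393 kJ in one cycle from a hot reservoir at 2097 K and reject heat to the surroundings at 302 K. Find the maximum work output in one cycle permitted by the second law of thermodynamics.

W_max ≈ 336.4 kJ

The second-law ceiling is the Carnot efficiency, η_max = 1 − T_C/T_H = 1 − 302.00/2097.00 = 0.8560.
W_max = η_max · Q_H = 0.8560 × 393 = 336.4 kJ.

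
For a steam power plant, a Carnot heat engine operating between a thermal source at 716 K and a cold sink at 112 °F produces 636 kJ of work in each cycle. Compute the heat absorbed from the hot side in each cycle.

Q_H ≈ 1143 kJ

T_C = 112 °F → (112 − 32) × 5/9 = 44.44 °C = 317.59 K.
η_rev = 1 − T_C/T_H = 1 − 317.59/716.00 = 0.5564.
Q_H = W/η = 636/0.5564 = 1143 kJ.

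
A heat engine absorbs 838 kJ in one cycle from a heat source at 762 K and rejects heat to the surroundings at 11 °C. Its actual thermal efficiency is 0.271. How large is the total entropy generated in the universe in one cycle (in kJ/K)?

T_C = 11 °C → 11 + 273.15 = 284.15 K.
W = η·Q_H = 0.271 × 838 = 227.1 kJ, so Q_C = Q_H − W = 610.9 kJ.
Entropy balance on the reservoirs: −Q_H/T_H = -1.100 kJ/K, +Q_C/T_C = 2.150 kJ/K.
ΔS_univ = −Q_H/T_H + Q_C/T_C = 1.050 kJ/K (> 0, since η = 0.271 < η_Carnot = 0.627).

ΔS_univ ≈ 1.050 kJ/K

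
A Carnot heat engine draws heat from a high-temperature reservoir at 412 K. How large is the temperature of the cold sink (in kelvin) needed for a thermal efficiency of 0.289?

From η = 1 − T_C/T_H, T_C = T_H·(1 − η) = 412.00 × (1 − 0.289) = 292.9 K.

T_C ≈ 292.9 K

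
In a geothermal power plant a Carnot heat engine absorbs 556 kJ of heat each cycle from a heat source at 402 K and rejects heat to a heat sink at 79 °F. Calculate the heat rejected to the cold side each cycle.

T_C = 79 °F → (79 − 32) × 5/9 = 26.11 °C = 299.26 K.
The Carnot efficiency is η = 1 − T_C/T_H = 1 − 299.26/402.00 = 0.2556.
For a reversible cycle Q_C/Q_H = T_C/T_H, so Q_C = 556 × 299.26/402.00 = 414 kJ.

Q_C ≈ 414 kJ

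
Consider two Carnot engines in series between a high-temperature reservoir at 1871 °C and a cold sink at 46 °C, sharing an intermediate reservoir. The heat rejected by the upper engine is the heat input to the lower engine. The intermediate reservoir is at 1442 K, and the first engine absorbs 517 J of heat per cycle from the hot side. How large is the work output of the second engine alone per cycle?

T_H = 1871 °C → 1871 + 273.15 = 2144.15 K.
T_C = 46 °C → 46 + 273.15 = 319.15 K.
Heat entering the second stage: Q_m = Q_H·(T_m/T_H) = 517 × 1442.00/2144.15 = 348 J.
Second-stage efficiency η₂ = 1 − T_C/T_m = 1 − 319.15/1442.00 = 0.7787, so W₂ = η₂·Q_m = 271 J.

W₂ ≈ 271 J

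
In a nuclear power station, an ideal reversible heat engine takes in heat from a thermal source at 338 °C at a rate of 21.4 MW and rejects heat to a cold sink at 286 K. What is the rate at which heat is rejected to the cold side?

T_H = 338 °C → 338 + 273.15 = 611.15 K.
The Carnot efficiency is η = 1 − T_C/T_H = 1 − 286.00/611.15 = 0.5320.
For a reversible cycle Q_C/Q_H = T_C/T_H, so Q_C = 21.4 × 286.00/611.15 = 10.01 MW.

Q̇_C ≈ 10.01 MW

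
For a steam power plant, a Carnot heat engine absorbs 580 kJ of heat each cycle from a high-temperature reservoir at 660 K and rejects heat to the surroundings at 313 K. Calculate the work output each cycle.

The Carnot efficiency is η = 1 − T_C/T_H = 1 − 313.00/660.00 = 0.5258.
W = η·Q_H = 0.5258 × 580 = 305 kJ.

W ≈ 305 kJ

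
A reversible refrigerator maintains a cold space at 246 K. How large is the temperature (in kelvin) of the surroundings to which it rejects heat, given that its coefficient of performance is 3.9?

T_H ≈ 309 K

COP_R = T_C/(T_H − T_C) ⇒ T_H = T_C·(1 + 1/COP_R) = 246.00 × (1 + 1/3.9) = 309 K.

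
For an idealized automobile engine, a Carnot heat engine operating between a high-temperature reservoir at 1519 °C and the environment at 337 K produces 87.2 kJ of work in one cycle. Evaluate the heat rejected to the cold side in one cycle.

Q_C ≈ 20.2 kJ

T_H = 1519 °C → 1519 + 273.15 = 1792.15 K.
The Carnot efficiency is η = 1 − T_C/T_H = 1 − 337.00/1792.15 = 0.8120.
Since Q_C/Q_H = T_C/T_H and Q_H = W/η, Q_C = W·T_C/(T_H − T_C) = 87.2 × 337.00/1455.15 = 20.2 kJ.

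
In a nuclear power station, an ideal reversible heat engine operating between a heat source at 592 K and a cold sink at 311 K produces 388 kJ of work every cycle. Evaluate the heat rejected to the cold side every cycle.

The Carnot efficiency is η = 1 − T_C/T_H = 1 − 311.00/592.00 = 0.4747.
Since Q_C/Q_H = T_C/T_H and Q_H = W/η, Q_C = W·T_C/(T_H − T_C) = 388 × 311.00/281.00 = 429 kJ.

Q_C ≈ 429 kJ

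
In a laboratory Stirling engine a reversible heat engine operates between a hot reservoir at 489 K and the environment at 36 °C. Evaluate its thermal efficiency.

η ≈ 0.368

T_C = 36 °C → 36 + 273.15 = 309.15 K.
Since the cycle is reversible, η = 1 − T_C/T_H = 1 − 309.15/489.00 = 0.368.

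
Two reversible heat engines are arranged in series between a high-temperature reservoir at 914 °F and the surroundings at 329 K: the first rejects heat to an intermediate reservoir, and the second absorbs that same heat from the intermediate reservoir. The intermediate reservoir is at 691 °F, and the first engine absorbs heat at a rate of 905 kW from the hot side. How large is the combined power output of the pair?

T_H = 914 °F → (914 − 32) × 5/9 = 490.00 °C = 763.15 K.
Two reversible stages in series are equivalent to a single Carnot engine between T_H and T_C, so η_total = 1 − T_C/T_H = 1 − 329.00/763.15 = 0.5689.
W_total = η_total · Q_H = 0.5689 × 905 = 515 kW.

Ẇ_total ≈ 515 kW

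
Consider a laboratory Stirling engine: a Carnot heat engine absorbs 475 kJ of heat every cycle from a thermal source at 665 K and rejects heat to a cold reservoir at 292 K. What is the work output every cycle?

η_rev = 1 − T_C/T_H = 1 − 292.00/665.00 = 0.5609.
W = η·Q_H = 0.5609 × 475 = 266 kJ.

W ≈ 266 kJ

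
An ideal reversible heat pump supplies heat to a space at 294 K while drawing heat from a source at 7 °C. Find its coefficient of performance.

COP_HP ≈ 21.23

T_C = 7 °C → 7 + 273.15 = 280.15 K.
Reversible heating COP: COP_HP = T_H/(T_H − T_C) = 294.00/(294.00 − 280.15) = 21.23.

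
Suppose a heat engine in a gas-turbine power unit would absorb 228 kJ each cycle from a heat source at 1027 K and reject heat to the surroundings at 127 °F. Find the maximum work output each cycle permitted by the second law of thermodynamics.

W_max ≈ 156 kJ

T_C = 127 °F → (127 − 32) × 5/9 = 52.78 °C = 325.93 K.
The upper bound on efficiency is η_max = 1 − T_C/T_H = 1 − 325.93/1027.00 = 0.6826.
W_max = η_max · Q_H = 0.6826 × 228 = 156 kJ.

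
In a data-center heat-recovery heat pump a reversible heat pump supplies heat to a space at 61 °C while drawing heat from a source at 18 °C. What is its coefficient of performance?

COP_HP ≈ 7.771

T_H = 61 °C → 61 + 273.15 = 334.15 K.
T_C = 18 °C → 18 + 273.15 = 291.15 K.
COP_HP = T_H/(T_H − T_C) = 334.15/(334.15 − 291.15) = 7.771.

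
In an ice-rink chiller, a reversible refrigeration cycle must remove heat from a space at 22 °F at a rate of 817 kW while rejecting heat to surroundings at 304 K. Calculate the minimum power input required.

Ẇ_in ≈ 111.2 kW

T_C = 22 °F → (22 − 32) × 5/9 = -5.56 °C = 267.59 K.
COP_R = T_C/(T_H − T_C) = 267.59/36.41 = 7.3504.
W = Q_C/COP_R = 817/7.3504 = 111.2 kW.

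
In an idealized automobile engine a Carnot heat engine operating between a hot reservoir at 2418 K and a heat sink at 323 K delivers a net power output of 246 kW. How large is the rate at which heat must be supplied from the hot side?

Carnot efficiency: η = 1 − T_C/T_H = 1 − 323.00/2418.00 = 0.8664.
Q_H = W/η = 246/0.8664 = 284 kW.

Q̇_H ≈ 284 kW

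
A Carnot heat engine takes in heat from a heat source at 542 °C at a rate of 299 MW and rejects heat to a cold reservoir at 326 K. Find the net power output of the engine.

Ẇ ≈ 179.4 MW

T_H = 542 °C → 542 + 273.15 = 815.15 K.
Since the cycle is reversible, η = 1 − T_C/T_H = 1 − 326.00/815.15 = 0.6001.
W = η·Q_H = 0.6001 × 299 = 179.4 MW.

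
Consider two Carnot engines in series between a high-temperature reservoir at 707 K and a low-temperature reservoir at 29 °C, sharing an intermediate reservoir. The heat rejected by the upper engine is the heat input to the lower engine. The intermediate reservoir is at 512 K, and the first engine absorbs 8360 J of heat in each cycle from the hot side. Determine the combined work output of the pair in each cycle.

T_C = 29 °C → 29 + 273.15 = 302.15 K.
Two reversible stages in series are equivalent to a single Carnot engine between T_H and T_C, so η_total = 1 − T_C/T_H = 1 − 302.15/707.00 = 0.5726.
W_total = η_total · Q_H = 0.5726 × 8360 = 4790 J.

W_total ≈ 4790 J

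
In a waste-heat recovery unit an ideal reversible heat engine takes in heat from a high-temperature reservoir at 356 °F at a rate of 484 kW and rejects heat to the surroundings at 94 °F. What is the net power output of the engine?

Ẇ ≈ 155 kW

T_H = 356 °F → (356 − 32) × 5/9 = 180.00 °C = 453.15 K.
T_C = 94 °F → (94 − 32) × 5/9 = 34.44 °C = 307.59 K.
η_rev = 1 − T_C/T_H = 1 − 307.59/453.15 = 0.3212.
W = η·Q_H = 0.3212 × 484 = 155 kW.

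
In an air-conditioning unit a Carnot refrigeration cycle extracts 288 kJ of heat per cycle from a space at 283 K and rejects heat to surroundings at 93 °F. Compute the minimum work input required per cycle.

W_in ≈ 24.46 kJ

T_H = 93 °F → (93 − 32) × 5/9 = 33.89 °C = 307.04 K.
For a reversible refrigerator, COP_R = T_C/(T_H − T_C) = 283.00/24.04 = 11.7726.
W = Q_C/COP_R = 288/11.7726 = 24.46 kJ.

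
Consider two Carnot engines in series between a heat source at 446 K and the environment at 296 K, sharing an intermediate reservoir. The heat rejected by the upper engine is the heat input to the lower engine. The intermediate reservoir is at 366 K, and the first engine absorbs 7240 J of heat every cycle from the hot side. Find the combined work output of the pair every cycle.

W_total ≈ 2430 J

Two reversible stages in series are equivalent to a single Carnot engine between T_H and T_C, so η_total = 1 − T_C/T_H = 1 − 296.00/446.00 = 0.3363.
W_total = η_total · Q_H = 0.3363 × 7240 = 2430 J.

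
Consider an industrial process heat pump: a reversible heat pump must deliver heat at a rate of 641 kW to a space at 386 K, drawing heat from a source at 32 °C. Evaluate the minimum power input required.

Ẇ_in ≈ 134 kW

T_C = 32 °C → 32 + 273.15 = 305.15 K.
Reversible heating COP: COP_HP = T_H/(T_H − T_C) = 386.00/80.85 = 4.7743.
W = Q_H/COP_HP = 641/4.7743 = 134 kW.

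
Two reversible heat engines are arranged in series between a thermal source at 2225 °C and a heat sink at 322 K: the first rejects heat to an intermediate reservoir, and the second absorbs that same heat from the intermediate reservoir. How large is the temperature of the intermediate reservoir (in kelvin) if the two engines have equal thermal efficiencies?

T_H = 2225 °C → 2225 + 273.15 = 2498.15 K.
Equal efficiencies require 1 − T_m/T_H = 1 − T_C/T_m, i.e. T_m/T_H = T_C/T_m, so T_m = √(T_H·T_C) = √(2498.15 × 322.00) = 897 K.

T_m ≈ 897 K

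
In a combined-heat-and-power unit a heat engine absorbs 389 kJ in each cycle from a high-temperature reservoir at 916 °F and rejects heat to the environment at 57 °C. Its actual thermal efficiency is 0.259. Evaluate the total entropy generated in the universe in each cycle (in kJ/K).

ΔS_univ ≈ 0.3641 kJ/K

T_H = 916 °F → (916 − 32) × 5/9 = 491.11 °C = 764.26 K.
T_C = 57 °C → 57 + 273.15 = 330.15 K.
W = η·Q_H = 0.259 × 389 = 100.8 kJ, so Q_C = Q_H − W = 288.2 kJ.
Entropy balance on the reservoirs: −Q_H/T_H = -0.5090 kJ/K, +Q_C/T_C = 0.8731 kJ/K.
ΔS_univ = −Q_H/T_H + Q_C/T_C = 0.3641 kJ/K (> 0, since η = 0.259 < η_Carnot = 0.568).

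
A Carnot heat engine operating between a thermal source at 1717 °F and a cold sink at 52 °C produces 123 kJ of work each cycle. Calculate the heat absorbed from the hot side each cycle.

T_H = 1717 °F → (1717 − 32) × 5/9 = 936.11 °C = 1209.26 K.
T_C = 52 °C → 52 + 273.15 = 325.15 K.
The Carnot efficiency is η = 1 − T_C/T_H = 1 − 325.15/1209.26 = 0.7311.
Q_H = W/η = 123/0.7311 = 168 kJ.

Q_H ≈ 168 kJ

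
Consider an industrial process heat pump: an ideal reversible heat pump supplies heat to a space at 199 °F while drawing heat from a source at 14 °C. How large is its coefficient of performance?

T_H = 199 °F → (199 − 32) × 5/9 = 92.78 °C = 365.93 K.
T_C = 14 °C → 14 + 273.15 = 287.15 K.
For a reversible heat pump, COP_HP = T_H/(T_H − T_C) = 365.93/(365.93 − 287.15) = 4.645.

COP_HP ≈ 4.645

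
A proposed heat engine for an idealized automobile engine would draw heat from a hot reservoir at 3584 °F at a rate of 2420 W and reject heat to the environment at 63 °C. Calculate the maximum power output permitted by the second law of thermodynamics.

Ẇ_max ≈ 2058 W

T_H = 3584 °F → (3584 − 32) × 5/9 = 1973.33 °C = 2246.48 K.
T_C = 63 °C → 63 + 273.15 = 336.15 K.
By the Carnot theorem, η_max = 1 − T_C/T_H = 1 − 336.15/2246.48 = 0.8504.
W_max = η_max · Q_H = 0.8504 × 2420 = 2058 W.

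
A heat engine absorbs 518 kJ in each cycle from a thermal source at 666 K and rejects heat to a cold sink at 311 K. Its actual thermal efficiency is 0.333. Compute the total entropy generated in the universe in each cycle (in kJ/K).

ΔS_univ ≈ 0.333 kJ/K

W = η·Q_H = 0.333 × 518 = 172.5 kJ, so Q_C = Q_H − W = 345.5 kJ.
Entropy balance on the reservoirs: −Q_H/T_H = -0.7778 kJ/K, +Q_C/T_C = 1.111 kJ/K.
ΔS_univ = −Q_H/T_H + Q_C/T_C = 0.333 kJ/K (> 0, since η = 0.333 < η_Carnot = 0.533).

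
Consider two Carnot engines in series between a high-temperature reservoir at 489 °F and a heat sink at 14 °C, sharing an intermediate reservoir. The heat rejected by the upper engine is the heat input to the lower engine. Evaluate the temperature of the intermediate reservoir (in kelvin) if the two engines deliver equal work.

T_m ≈ 407 K

T_H = 489 °F → (489 − 32) × 5/9 = 253.89 °C = 527.04 K.
T_C = 14 °C → 14 + 273.15 = 287.15 K.
For reversible stages Q_m = Q_H·(T_m/T_H). Setting W₁ = Q_H(1 − T_m/T_H) equal to W₂ = Q_m(1 − T_C/T_m) = Q_H·(T_m − T_C)/T_H gives T_H − T_m = T_m − T_C, so T_m = (T_H + T_C)/2 = (527.04 + 287.15)/2 = 407 K.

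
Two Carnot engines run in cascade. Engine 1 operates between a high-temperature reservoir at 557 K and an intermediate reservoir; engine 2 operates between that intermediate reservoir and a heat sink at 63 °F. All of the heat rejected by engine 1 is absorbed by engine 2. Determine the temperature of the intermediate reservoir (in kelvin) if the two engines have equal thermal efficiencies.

T_m ≈ 402 K

T_C = 63 °F → (63 − 32) × 5/9 = 17.22 °C = 290.37 K.
Equal efficiencies require 1 − T_m/T_H = 1 − T_C/T_m, i.e. T_m/T_H = T_C/T_m, so T_m = √(T_H·T_C) = √(557.00 × 290.37) = 402 K.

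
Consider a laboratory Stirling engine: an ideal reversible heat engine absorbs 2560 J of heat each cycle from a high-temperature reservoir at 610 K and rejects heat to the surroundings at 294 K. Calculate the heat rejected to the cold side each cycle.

Carnot efficiency: η = 1 − T_C/T_H = 1 − 294.00/610.00 = 0.5180.
For a reversible cycle Q_C/Q_H = T_C/T_H, so Q_C = 2560 × 294.00/610.00 = 1234 J.

Q_C ≈ 1234 J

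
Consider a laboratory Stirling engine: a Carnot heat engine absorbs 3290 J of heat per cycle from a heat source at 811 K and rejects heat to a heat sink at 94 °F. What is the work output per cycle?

W ≈ 2040 J

T_C = 94 °F → (94 − 32) × 5/9 = 34.44 °C = 307.59 K.
The Carnot efficiency is η = 1 − T_C/T_H = 1 − 307.59/811.00 = 0.6207.
W = η·Q_H = 0.6207 × 3290 = 2040 J.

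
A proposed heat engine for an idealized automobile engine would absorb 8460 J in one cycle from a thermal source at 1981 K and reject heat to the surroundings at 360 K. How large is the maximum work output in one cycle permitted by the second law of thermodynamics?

W_max ≈ 6923 J

By the Carnot theorem, η_max = 1 − T_C/T_H = 1 − 360.00/1981.00 = 0.8183.
W_max = η_max · Q_H = 0.8183 × 8460 = 6923 J.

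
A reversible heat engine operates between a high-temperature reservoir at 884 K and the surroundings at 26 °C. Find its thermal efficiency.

T_C = 26 °C → 26 + 273.15 = 299.15 K.
η_rev = 1 − T_C/T_H = 1 − 299.15/884.00 = 0.6616.

η ≈ 0.6616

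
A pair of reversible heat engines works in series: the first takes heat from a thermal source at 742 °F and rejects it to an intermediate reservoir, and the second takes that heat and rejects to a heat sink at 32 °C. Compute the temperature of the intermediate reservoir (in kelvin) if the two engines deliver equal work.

T_H = 742 °F → (742 − 32) × 5/9 = 394.44 °C = 667.59 K.
T_C = 32 °C → 32 + 273.15 = 305.15 K.
For reversible stages Q_m = Q_H·(T_m/T_H). Setting W₁ = Q_H(1 − T_m/T_H) equal to W₂ = Q_m(1 − T_C/T_m) = Q_H·(T_m − T_C)/T_H gives T_H − T_m = T_m − T_C, so T_m = (T_H + T_C)/2 = (667.59 + 305.15)/2 = 486 K.

T_m ≈ 486 K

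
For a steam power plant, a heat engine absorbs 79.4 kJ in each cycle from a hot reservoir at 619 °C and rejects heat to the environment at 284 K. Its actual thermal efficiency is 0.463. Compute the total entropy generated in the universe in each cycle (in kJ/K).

T_H = 619 °C → 619 + 273.15 = 892.15 K.
W = η·Q_H = 0.463 × 79.4 = 36.76 kJ, so Q_C = Q_H − W = 42.64 kJ.
The hot reservoir loses entropy Q_H/T_H = 79.4/892.15 = 0.08900 kJ/K; the cold reservoir gains Q_C/T_C = 42.64/284.00 = 0.1501 kJ/K.
ΔS_univ = −Q_H/T_H + Q_C/T_C = 0.0611 kJ/K (> 0, since η = 0.463 < η_Carnot = 0.682).

ΔS_univ ≈ 0.0611 kJ/K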